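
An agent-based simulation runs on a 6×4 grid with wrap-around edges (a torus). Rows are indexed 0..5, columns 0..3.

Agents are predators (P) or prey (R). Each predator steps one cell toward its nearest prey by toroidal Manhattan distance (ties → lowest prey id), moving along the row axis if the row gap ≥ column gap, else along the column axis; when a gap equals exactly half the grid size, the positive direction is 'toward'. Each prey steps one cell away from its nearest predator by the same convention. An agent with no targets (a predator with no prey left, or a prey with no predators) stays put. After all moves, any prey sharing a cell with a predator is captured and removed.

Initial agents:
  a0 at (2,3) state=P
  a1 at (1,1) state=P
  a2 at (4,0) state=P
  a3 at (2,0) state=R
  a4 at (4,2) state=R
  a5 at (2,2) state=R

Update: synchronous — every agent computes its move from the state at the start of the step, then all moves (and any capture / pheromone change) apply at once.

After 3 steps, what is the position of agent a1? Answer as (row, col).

(4, 1)

t=1: a0@(2,0):P a1@(2,1):P a2@(3,0):P a4@(4,1):R
t=2: a0@(3,0):P a1@(3,1):P a2@(4,0):P a4@(5,1):R
t=3: a0@(4,0):P a1@(4,1):P a2@(5,0):P a4@(0,1):R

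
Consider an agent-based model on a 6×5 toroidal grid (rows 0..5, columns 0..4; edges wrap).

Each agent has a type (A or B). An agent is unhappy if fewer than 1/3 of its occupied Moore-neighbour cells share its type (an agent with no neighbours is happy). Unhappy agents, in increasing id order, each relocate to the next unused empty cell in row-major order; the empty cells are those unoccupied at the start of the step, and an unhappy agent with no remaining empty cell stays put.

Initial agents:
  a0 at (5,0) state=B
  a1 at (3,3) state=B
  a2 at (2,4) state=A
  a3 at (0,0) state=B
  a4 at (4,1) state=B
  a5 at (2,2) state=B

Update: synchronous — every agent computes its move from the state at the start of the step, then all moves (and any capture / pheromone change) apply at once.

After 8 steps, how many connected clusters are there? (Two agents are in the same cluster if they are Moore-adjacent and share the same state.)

3

t=1: a0@(5,0):B a1@(3,3):B a2@(0,1):A a3@(0,0):B a4@(4,1):B a5@(2,2):B
t=2: a0@(5,0):B a1@(3,3):B a2@(0,2):A a3@(0,0):B a4@(4,1):B a5@(2,2):B
t=3: (unchanged — steady state)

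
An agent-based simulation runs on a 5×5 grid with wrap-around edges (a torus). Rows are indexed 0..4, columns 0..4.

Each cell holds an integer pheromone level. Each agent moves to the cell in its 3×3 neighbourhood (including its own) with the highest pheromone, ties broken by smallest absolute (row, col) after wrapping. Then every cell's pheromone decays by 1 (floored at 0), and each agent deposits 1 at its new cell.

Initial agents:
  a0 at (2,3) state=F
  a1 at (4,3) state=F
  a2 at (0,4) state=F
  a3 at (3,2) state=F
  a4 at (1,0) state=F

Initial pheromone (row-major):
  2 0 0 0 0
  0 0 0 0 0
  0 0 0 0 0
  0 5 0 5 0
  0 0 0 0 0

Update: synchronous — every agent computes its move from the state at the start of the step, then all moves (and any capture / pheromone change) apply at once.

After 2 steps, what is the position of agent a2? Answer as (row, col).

(0, 0)

t=1: a0@(3,3) a1@(3,3) a2@(0,0) a3@(3,1) a4@(0,0) | pheromone: 3 0 0 0 0 / 0 0 0 0 0 / 0 0 0 0 0 / 0 5 0 6 0 / 0 0 0 0 0
t=2: a0@(3,3) a1@(3,3) a2@(0,0) a3@(3,1) a4@(0,0) | pheromone: 4 0 0 0 0 / 0 0 0 0 0 / 0 0 0 0 0 / 0 5 0 7 0 / 0 0 0 0 0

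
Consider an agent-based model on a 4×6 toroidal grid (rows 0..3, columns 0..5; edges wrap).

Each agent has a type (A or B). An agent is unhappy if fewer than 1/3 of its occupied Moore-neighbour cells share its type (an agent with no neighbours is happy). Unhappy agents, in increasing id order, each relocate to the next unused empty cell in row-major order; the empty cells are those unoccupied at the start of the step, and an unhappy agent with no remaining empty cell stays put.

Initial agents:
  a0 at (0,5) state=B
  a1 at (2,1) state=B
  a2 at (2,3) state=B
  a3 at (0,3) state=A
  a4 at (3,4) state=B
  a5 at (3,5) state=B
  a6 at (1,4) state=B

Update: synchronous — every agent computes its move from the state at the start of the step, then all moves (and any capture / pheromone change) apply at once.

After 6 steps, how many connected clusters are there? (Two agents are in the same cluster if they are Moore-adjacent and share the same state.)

3

t=1: a0@(0,5):B a1@(2,1):B a2@(2,3):B a3@(0,0):A a4@(3,4):B a5@(3,5):B a6@(1,4):B
t=2: a0@(0,5):B a1@(2,1):B a2@(2,3):B a3@(0,1):A a4@(3,4):B a5@(3,5):B a6@(1,4):B
t=3: (unchanged — steady state)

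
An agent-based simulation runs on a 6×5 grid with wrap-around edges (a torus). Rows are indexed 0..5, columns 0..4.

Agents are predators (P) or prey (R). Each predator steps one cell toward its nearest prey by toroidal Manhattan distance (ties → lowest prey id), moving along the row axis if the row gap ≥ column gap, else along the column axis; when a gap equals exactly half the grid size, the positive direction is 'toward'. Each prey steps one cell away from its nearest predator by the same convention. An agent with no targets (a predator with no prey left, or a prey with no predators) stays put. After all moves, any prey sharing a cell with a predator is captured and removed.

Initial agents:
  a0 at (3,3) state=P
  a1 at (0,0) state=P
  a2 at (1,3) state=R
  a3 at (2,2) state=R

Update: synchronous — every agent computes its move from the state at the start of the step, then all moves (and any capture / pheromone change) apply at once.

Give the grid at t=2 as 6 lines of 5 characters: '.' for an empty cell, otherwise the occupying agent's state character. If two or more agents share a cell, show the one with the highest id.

t=1: a0@(2,3):P a1@(0,4):P a2@(0,3):R a3@(1,2):R
t=2: a0@(1,3):P a1@(0,3):P a2@(0,2):R a3@(0,2):R

..RP.
...P.
.....
.....
.....
.....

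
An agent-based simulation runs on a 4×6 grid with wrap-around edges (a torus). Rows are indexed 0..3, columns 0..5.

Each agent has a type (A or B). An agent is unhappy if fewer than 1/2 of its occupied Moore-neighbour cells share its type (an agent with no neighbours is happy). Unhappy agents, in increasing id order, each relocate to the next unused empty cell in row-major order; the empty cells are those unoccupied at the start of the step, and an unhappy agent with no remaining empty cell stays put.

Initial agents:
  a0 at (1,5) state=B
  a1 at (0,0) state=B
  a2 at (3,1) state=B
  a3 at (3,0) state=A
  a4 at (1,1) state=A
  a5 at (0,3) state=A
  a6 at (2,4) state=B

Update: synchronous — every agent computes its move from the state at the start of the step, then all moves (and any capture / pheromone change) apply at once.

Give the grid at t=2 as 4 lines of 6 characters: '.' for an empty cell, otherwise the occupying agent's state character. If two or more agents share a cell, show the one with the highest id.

t=1: a0@(1,5):B a1@(0,0):B a2@(3,1):B a3@(0,1):A a4@(0,2):A a5@(0,3):A a6@(2,4):B
t=2: a0@(1,5):B a1@(0,0):B a2@(0,4):B a3@(0,5):A a4@(0,2):A a5@(0,3):A a6@(2,4):B

B.AABA
.....B
....B.
......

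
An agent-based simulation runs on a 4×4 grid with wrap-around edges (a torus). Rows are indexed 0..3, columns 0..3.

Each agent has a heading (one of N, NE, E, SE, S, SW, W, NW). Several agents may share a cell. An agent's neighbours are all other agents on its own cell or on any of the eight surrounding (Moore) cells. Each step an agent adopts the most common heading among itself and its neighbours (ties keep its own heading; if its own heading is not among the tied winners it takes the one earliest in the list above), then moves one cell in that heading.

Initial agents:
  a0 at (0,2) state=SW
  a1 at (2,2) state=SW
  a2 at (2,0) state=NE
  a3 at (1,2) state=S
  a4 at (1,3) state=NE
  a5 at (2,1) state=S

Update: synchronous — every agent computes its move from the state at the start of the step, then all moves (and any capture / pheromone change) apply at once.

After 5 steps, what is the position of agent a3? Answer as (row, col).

(2, 2)

t=1: a0@(1,1):SW a1@(3,2):S a2@(1,1):NE a3@(2,2):S a4@(0,0):NE a5@(3,1):S
t=2: a0@(0,2):NE a1@(0,2):S a2@(0,2):NE a3@(3,2):S a4@(3,1):NE a5@(0,1):S
t=3: a0@(3,3):NE a1@(1,2):S a2@(3,3):NE a3@(0,2):S a4@(2,2):NE a5@(1,1):S
t=4: a0@(2,0):NE a1@(2,2):S a2@(2,0):NE a3@(1,2):S a4@(1,3):NE a5@(2,1):S
t=5: a0@(1,1):NE a1@(3,2):S a2@(1,1):NE a3@(2,2):S a4@(0,0):NE a5@(3,1):S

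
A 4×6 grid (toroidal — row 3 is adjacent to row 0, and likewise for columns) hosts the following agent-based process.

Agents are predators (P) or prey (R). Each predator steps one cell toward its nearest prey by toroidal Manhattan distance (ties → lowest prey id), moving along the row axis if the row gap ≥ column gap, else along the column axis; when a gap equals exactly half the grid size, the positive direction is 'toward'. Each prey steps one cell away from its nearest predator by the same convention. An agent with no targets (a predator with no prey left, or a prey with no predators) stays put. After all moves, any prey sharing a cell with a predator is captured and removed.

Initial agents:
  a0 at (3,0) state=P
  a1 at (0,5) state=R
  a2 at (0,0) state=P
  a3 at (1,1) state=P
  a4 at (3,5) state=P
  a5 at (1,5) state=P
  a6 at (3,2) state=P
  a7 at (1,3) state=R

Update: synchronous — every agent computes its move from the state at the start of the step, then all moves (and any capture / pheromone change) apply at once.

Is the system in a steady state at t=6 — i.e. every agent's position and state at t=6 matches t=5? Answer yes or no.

t=1: a0@(0,0):P a1@(0,4):R a2@(0,5):P a3@(1,2):P a4@(0,5):P a5@(0,5):P a6@(0,2):P a7@(1,4):R
t=2: a0@(0,5):P a2@(0,4):P a3@(1,3):P a4@(0,4):P a5@(0,4):P a6@(0,3):P a7@(2,4):R
t=3: a0@(1,5):P a2@(1,4):P a3@(2,3):P a4@(1,4):P a5@(1,4):P a6@(1,3):P
t=4: (unchanged — steady state)

yes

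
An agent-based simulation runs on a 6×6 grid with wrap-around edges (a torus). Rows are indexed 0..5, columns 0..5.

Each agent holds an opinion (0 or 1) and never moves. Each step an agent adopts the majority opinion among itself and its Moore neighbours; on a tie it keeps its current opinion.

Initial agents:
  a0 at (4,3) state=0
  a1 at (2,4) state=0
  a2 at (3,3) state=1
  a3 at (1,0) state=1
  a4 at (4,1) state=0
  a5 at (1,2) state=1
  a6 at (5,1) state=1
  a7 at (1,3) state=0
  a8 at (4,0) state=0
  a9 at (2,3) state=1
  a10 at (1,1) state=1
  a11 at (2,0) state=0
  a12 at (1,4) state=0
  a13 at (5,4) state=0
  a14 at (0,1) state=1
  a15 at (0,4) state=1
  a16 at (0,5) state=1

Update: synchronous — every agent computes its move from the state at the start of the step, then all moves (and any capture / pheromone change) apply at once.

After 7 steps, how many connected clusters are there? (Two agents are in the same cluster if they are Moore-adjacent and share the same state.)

t=1: a0@(4,3):0 a1@(2,4):0 a2@(3,3):1 a3@(1,0):1 a4@(4,1):0 a5@(1,2):1 a6@(5,1):1 a7@(1,3):0 a8@(4,0):0 a9@(2,3):1 a10@(1,1):1 a11@(2,0):1 a12@(1,4):0 a13@(5,4):0 a14@(0,1):1 a15@(0,4):0 a16@(0,5):1
t=2: a0@(4,3):0 a1@(2,4):0 a2@(3,3):1 a3@(1,0):1 a4@(4,1):0 a5@(1,2):1 a6@(5,1):1 a7@(1,3):0 a8@(4,0):0 a9@(2,3):1 a10@(1,1):1 a11@(2,0):1 a12@(1,4):0 a13@(5,4):0 a14@(0,1):1 a15@(0,4):0 a16@(0,5):0
t=3: (unchanged — steady state)

3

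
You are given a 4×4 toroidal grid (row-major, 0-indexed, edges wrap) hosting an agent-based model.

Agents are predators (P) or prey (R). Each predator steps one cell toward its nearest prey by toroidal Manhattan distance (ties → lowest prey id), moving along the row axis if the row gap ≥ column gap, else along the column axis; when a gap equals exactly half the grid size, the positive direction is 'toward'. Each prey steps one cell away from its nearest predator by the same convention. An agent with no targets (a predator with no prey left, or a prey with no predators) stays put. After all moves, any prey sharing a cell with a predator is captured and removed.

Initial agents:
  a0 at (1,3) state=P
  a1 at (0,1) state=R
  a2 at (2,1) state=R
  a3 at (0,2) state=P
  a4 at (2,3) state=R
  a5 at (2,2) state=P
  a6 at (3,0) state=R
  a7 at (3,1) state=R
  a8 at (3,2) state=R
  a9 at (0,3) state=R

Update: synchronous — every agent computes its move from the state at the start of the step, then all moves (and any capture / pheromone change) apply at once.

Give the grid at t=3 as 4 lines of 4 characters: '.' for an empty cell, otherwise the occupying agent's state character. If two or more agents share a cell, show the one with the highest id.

..RP
....
.PR.
....

t=1: a0@(2,3):P a1@(0,0):R a2@(2,0):R a3@(0,1):P a4@(3,3):R a5@(2,1):P a6@(2,0):R a8@(2,2):R a9@(3,3):R
t=2: a0@(2,0):P a1@(0,3):R a2@(2,1):R a3@(0,0):P a4@(0,3):R a5@(2,0):P a6@(2,1):R a8@(2,1):R a9@(0,3):R
t=3: a0@(2,1):P a1@(0,2):R a2@(2,2):R a3@(0,3):P a4@(0,2):R a5@(2,1):P a6@(2,2):R a8@(2,2):R a9@(0,2):R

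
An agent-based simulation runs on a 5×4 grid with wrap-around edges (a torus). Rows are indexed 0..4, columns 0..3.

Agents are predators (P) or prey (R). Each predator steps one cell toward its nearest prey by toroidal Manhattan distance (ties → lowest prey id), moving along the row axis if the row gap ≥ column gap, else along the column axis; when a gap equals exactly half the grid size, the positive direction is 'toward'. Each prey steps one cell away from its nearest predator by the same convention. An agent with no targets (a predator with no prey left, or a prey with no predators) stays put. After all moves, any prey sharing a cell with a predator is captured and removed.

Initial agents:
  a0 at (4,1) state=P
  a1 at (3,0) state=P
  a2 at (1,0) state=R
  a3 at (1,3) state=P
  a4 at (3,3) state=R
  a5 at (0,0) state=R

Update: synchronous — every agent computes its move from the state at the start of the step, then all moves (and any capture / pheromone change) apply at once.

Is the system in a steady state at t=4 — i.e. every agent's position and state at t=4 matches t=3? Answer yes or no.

t=1: a0@(0,1):P a1@(3,3):P a2@(1,1):R a3@(1,0):P a4@(3,2):R
t=2: a0@(1,1):P a1@(3,2):P a2@(2,1):R a3@(1,1):P a4@(3,1):R
t=3: a0@(2,1):P a1@(3,1):P a3@(2,1):P a4@(3,0):R
t=4: a0@(3,1):P a1@(3,0):P a3@(3,1):P a4@(3,3):R

no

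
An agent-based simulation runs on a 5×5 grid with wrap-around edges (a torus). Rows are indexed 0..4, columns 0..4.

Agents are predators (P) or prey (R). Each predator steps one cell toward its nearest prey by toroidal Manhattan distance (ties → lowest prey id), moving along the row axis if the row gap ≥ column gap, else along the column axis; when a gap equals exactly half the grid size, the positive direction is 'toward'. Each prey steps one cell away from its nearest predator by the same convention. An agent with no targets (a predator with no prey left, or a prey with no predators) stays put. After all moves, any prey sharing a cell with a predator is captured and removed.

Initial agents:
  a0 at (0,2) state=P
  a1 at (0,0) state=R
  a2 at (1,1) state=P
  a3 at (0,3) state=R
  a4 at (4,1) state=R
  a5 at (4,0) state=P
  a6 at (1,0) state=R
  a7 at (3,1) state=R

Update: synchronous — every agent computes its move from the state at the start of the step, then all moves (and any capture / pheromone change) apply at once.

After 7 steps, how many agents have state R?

4

t=1: a0@(0,3):P a2@(1,0):P a3@(0,4):R a4@(4,2):R a5@(0,0):P a6@(1,4):R a7@(4,1):R
t=2: a0@(0,4):P a2@(1,4):P a3@(0,0):R a4@(3,2):R a5@(0,4):P a6@(1,3):R a7@(3,1):R
t=3: a0@(0,0):P a2@(1,3):P a3@(0,1):R a4@(2,2):R a5@(0,0):P a6@(1,2):R a7@(2,1):R
t=4: a0@(0,1):P a2@(1,2):P a3@(0,2):R a4@(3,2):R a5@(0,1):P a6@(1,1):R a7@(3,1):R
t=5: a0@(0,2):P a2@(0,2):P a3@(0,3):R a4@(4,2):R a5@(0,2):P a6@(2,1):R a7@(2,1):R
t=6: a0@(0,3):P a2@(0,3):P a3@(0,4):R a4@(3,2):R a5@(0,3):P a6@(3,1):R a7@(3,1):R
t=7: a0@(0,4):P a2@(0,4):P a3@(0,0):R a4@(2,2):R a5@(0,4):P a6@(2,1):R a7@(2,1):R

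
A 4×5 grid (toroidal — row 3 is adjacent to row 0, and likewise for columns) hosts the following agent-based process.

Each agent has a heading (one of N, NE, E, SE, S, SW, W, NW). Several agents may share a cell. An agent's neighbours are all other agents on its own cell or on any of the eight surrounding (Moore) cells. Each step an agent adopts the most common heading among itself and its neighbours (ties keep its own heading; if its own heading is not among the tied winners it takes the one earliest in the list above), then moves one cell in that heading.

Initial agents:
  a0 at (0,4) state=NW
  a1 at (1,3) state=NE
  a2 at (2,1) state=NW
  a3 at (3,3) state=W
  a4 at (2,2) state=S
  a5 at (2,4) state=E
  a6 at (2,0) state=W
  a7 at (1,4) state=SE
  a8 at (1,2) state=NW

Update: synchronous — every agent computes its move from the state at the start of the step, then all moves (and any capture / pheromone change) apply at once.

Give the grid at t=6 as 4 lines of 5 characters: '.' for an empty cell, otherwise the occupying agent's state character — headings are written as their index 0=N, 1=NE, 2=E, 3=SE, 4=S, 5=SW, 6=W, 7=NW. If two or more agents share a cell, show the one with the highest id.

77...
7....
..766
.776.

t=1: a0@(3,3):NW a1@(0,2):NW a2@(1,0):NW a3@(3,2):W a4@(1,1):NW a5@(2,3):W a6@(2,4):W a7@(2,0):SE a8@(0,1):NW
t=2: a0@(3,2):W a1@(3,1):NW a2@(0,4):NW a3@(2,1):NW a4@(0,0):NW a5@(2,2):W a6@(2,3):W a7@(1,4):NW a8@(3,0):NW
t=3: a0@(3,1):W a1@(2,0):NW a2@(3,3):NW a3@(1,0):NW a4@(3,4):NW a5@(2,1):W a6@(2,2):W a7@(0,3):NW a8@(2,4):NW
t=4: a0@(3,0):W a1@(1,4):NW a2@(2,2):NW a3@(0,4):NW a4@(2,3):NW a5@(2,0):W a6@(2,1):W a7@(3,2):NW a8@(1,3):NW
t=5: a0@(3,4):W a1@(0,3):NW a2@(1,1):NW a3@(3,3):NW a4@(1,2):NW a5@(2,4):W a6@(2,0):W a7@(2,1):NW a8@(0,2):NW
t=6: a0@(3,3):W a1@(3,2):NW a2@(0,0):NW a3@(2,2):NW a4@(0,1):NW a5@(2,3):W a6@(2,4):W a7@(1,0):NW a8@(3,1):NW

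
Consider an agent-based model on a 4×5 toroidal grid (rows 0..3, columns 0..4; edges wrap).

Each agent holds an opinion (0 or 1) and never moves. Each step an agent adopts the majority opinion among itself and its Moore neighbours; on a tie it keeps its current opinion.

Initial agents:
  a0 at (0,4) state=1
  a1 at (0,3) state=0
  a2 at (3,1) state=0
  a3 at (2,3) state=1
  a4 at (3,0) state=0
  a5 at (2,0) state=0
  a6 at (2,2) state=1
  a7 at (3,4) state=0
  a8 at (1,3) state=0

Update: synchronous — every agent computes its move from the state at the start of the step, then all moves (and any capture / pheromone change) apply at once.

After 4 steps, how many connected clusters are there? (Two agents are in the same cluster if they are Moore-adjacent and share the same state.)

t=1: a0@(0,4):0 a1@(0,3):0 a2@(3,1):0 a3@(2,3):1 a4@(3,0):0 a5@(2,0):0 a6@(2,2):1 a7@(3,4):0 a8@(1,3):1
t=2: (unchanged — steady state)

2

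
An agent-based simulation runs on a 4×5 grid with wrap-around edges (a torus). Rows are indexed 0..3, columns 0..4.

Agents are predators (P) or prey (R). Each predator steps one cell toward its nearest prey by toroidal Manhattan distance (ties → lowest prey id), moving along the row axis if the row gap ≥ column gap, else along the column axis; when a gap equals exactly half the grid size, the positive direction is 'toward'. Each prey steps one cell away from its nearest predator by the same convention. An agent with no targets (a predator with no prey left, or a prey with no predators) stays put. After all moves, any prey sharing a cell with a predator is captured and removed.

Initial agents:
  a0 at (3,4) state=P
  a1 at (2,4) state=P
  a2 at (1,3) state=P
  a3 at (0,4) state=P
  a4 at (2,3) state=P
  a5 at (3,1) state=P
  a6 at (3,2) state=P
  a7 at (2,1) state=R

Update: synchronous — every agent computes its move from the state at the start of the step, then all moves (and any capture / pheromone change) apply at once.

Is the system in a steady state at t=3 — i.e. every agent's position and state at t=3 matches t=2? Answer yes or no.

t=1: a0@(3,0):P a1@(2,0):P a2@(1,2):P a3@(1,4):P a4@(2,2):P a5@(2,1):P a6@(2,2):P a7@(1,1):R
t=2: a0@(0,0):P a1@(1,0):P a2@(1,1):P a3@(1,0):P a4@(1,2):P a5@(1,1):P a6@(1,2):P
t=3: (unchanged — steady state)

yes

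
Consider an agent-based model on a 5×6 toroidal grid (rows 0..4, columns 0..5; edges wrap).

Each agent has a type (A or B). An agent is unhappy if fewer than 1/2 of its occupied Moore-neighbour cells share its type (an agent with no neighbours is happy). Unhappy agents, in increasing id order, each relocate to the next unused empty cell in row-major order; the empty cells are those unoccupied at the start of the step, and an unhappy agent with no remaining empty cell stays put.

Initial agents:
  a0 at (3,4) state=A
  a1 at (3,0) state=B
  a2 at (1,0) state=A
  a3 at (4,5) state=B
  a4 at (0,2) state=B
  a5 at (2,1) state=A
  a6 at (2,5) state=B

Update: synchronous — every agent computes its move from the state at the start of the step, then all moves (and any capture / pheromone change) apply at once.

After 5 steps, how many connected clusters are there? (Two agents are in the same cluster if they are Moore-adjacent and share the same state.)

t=1: a0@(0,0):A a1@(3,0):B a2@(1,0):A a3@(4,5):B a4@(0,2):B a5@(2,1):A a6@(0,1):B
t=2: a0@(0,3):A a1@(3,0):B a2@(1,0):A a3@(4,5):B a4@(0,2):B a5@(2,1):A a6@(0,4):B
t=3: a0@(0,0):A a1@(3,0):B a2@(1,0):A a3@(4,5):B a4@(0,1):B a5@(2,1):A a6@(0,4):B
t=4: a0@(0,2):A a1@(3,0):B a2@(1,0):A a3@(4,5):B a4@(0,3):B a5@(2,1):A a6@(0,4):B
t=5: a0@(0,0):A a1@(3,0):B a2@(1,0):A a3@(4,5):B a4@(0,3):B a5@(2,1):A a6@(0,4):B

2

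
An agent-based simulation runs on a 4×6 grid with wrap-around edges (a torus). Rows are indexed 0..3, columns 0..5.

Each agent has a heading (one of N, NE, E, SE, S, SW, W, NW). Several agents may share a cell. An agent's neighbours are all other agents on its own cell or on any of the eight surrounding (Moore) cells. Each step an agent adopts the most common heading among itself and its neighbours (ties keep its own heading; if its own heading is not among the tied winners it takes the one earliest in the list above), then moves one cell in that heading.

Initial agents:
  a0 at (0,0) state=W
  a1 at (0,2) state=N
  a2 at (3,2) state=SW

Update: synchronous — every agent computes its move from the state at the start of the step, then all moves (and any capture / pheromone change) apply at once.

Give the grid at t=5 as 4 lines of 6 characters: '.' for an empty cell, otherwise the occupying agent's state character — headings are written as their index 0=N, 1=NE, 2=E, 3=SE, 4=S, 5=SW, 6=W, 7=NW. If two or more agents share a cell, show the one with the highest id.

t=1: a0@(0,5):W a1@(3,2):N a2@(0,1):SW
t=2: a0@(0,4):W a1@(2,2):N a2@(1,0):SW
t=3: a0@(0,3):W a1@(1,2):N a2@(2,5):SW
t=4: a0@(0,2):W a1@(0,2):N a2@(3,4):SW
t=5: a0@(0,1):W a1@(3,2):N a2@(0,3):SW

.6.5..
......
......
..0...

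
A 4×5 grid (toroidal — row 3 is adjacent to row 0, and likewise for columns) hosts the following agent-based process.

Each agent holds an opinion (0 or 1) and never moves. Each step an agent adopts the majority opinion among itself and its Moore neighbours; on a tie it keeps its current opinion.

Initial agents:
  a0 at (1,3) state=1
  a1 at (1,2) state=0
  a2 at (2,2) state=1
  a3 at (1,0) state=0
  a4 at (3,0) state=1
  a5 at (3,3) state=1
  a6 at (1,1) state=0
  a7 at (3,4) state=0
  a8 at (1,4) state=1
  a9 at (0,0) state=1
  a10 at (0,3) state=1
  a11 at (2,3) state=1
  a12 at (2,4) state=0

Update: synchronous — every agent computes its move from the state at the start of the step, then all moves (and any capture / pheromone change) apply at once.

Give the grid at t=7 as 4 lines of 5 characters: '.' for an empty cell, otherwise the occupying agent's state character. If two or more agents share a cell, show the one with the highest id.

t=1: a0@(1,3):1 a1@(1,2):1 a2@(2,2):1 a3@(1,0):0 a4@(3,0):1 a5@(3,3):1 a6@(1,1):0 a7@(3,4):1 a8@(1,4):1 a9@(0,0):1 a10@(0,3):1 a11@(2,3):1 a12@(2,4):1
t=2: a0@(1,3):1 a1@(1,2):1 a2@(2,2):1 a3@(1,0):1 a4@(3,0):1 a5@(3,3):1 a6@(1,1):1 a7@(3,4):1 a8@(1,4):1 a9@(0,0):1 a10@(0,3):1 a11@(2,3):1 a12@(2,4):1
t=3: (unchanged — steady state)

1..1.
11111
..111
1..11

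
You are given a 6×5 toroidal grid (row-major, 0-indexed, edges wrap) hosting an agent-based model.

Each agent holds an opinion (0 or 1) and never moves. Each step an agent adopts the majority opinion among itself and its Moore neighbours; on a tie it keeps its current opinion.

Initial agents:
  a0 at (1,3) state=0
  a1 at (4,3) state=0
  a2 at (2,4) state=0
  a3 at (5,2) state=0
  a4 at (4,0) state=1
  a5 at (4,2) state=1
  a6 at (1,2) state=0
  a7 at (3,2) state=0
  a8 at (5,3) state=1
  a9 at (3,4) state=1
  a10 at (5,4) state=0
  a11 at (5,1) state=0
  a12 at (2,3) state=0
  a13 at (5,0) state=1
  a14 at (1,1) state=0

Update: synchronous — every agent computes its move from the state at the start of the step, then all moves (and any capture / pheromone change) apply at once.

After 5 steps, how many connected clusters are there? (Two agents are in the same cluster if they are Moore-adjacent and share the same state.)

2

t=1: a0@(1,3):0 a1@(4,3):0 a2@(2,4):0 a3@(5,2):0 a4@(4,0):1 a5@(4,2):0 a6@(1,2):0 a7@(3,2):0 a8@(5,3):0 a9@(3,4):0 a10@(5,4):1 a11@(5,1):1 a12@(2,3):0 a13@(5,0):1 a14@(1,1):0
t=2: (unchanged — steady state)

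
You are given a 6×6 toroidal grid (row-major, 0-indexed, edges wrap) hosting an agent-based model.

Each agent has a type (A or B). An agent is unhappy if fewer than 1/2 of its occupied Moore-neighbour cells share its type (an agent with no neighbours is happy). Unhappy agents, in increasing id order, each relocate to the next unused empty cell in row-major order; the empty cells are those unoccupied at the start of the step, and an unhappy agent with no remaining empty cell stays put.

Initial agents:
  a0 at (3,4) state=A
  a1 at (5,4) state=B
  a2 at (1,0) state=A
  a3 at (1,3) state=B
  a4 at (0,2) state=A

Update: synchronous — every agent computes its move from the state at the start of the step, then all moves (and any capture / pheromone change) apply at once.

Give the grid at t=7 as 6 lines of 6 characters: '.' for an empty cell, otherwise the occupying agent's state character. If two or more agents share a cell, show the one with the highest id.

BA....
A.....
......
....A.
......
....B.

t=1: a0@(3,4):A a1@(5,4):B a2@(1,0):A a3@(0,0):B a4@(0,1):A
t=2: a0@(3,4):A a1@(5,4):B a2@(1,0):A a3@(0,2):B a4@(0,1):A
t=3: a0@(3,4):A a1@(5,4):B a2@(1,0):A a3@(0,0):B a4@(0,1):A
t=4: a0@(3,4):A a1@(5,4):B a2@(1,0):A a3@(0,2):B a4@(0,1):A
t=5: a0@(3,4):A a1@(5,4):B a2@(1,0):A a3@(0,0):B a4@(0,1):A
t=6: a0@(3,4):A a1@(5,4):B a2@(1,0):A a3@(0,2):B a4@(0,1):A
t=7: a0@(3,4):A a1@(5,4):B a2@(1,0):A a3@(0,0):B a4@(0,1):A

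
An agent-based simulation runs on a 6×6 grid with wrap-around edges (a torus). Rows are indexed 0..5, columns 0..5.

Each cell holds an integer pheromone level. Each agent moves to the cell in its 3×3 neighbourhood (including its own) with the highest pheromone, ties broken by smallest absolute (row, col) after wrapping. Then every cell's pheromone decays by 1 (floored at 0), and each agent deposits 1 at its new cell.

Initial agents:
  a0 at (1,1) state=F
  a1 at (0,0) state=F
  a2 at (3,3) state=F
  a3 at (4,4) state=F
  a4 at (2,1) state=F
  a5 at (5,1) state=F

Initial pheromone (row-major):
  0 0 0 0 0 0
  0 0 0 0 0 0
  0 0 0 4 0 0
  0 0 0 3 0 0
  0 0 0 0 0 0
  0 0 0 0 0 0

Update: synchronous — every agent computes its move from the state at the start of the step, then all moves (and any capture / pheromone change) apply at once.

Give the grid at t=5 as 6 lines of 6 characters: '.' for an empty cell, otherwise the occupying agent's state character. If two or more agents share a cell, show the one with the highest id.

F.....
......
...F..
......
......
......

t=1: a0@(0,0) a1@(0,0) a2@(2,3) a3@(3,3) a4@(1,0) a5@(0,0) | pheromone: 3 0 0 0 0 0 / 1 0 0 0 0 0 / 0 0 0 4 0 0 / 0 0 0 3 0 0 / 0 0 0 0 0 0 / 0 0 0 0 0 0
t=2: a0@(0,0) a1@(0,0) a2@(2,3) a3@(2,3) a4@(0,0) a5@(0,0) | pheromone: 6 0 0 0 0 0 / 0 0 0 0 0 0 / 0 0 0 5 0 0 / 0 0 0 2 0 0 / 0 0 0 0 0 0 / 0 0 0 0 0 0
t=3: a0@(0,0) a1@(0,0) a2@(2,3) a3@(2,3) a4@(0,0) a5@(0,0) | pheromone: 9 0 0 0 0 0 / 0 0 0 0 0 0 / 0 0 0 6 0 0 / 0 0 0 1 0 0 / 0 0 0 0 0 0 / 0 0 0 0 0 0
t=4: a0@(0,0) a1@(0,0) a2@(2,3) a3@(2,3) a4@(0,0) a5@(0,0) | pheromone: 12 0 0 0 0 0 / 0 0 0 0 0 0 / 0 0 0 7 0 0 / 0 0 0 0 0 0 / 0 0 0 0 0 0 / 0 0 0 0 0 0
t=5: a0@(0,0) a1@(0,0) a2@(2,3) a3@(2,3) a4@(0,0) a5@(0,0) | pheromone: 15 0 0 0 0 0 / 0 0 0 0 0 0 / 0 0 0 8 0 0 / 0 0 0 0 0 0 / 0 0 0 0 0 0 / 0 0 0 0 0 0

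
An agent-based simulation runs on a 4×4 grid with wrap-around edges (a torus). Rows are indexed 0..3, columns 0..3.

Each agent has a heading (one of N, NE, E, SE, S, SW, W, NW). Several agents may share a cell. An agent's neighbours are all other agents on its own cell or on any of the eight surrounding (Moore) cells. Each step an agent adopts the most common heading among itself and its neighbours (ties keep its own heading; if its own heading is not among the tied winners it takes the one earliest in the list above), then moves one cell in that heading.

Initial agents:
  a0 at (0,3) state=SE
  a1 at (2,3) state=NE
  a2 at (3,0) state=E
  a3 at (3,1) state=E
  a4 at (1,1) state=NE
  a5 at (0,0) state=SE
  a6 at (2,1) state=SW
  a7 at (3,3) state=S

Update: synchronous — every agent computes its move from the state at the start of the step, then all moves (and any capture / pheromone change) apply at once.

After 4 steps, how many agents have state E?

t=1: a0@(1,0):SE a1@(1,0):NE a2@(3,1):E a3@(3,2):E a4@(0,2):NE a5@(1,1):SE a6@(2,2):E a7@(0,0):SE
t=2: a0@(2,1):SE a1@(2,1):SE a2@(3,2):E a3@(3,3):E a4@(0,3):E a5@(2,2):SE a6@(2,3):E a7@(1,1):SE
t=3: a0@(3,2):SE a1@(3,2):SE a2@(3,3):E a3@(3,0):E a4@(0,0):E a5@(3,3):SE a6@(2,0):E a7@(2,2):SE
t=4: a0@(0,3):SE a1@(0,3):SE a2@(3,0):E a3@(3,1):E a4@(0,1):E a5@(0,0):SE a6@(2,1):E a7@(3,3):SE

4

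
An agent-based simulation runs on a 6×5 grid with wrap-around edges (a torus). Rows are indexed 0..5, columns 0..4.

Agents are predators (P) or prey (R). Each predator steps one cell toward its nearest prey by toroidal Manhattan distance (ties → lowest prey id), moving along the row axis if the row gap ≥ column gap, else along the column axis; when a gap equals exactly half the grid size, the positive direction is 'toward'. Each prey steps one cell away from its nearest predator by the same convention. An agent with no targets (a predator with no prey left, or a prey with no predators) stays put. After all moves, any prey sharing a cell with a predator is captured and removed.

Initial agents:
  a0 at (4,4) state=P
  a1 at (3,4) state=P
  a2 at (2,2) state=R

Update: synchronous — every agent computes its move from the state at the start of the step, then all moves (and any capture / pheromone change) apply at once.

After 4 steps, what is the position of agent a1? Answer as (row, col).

(1, 2)

t=1: a0@(3,4):P a1@(3,3):P a2@(2,1):R
t=2: a0@(3,0):P a1@(3,2):P a2@(2,2):R
t=3: a0@(3,1):P a1@(2,2):P a2@(1,2):R
t=4: a0@(2,1):P a1@(1,2):P a2@(0,2):R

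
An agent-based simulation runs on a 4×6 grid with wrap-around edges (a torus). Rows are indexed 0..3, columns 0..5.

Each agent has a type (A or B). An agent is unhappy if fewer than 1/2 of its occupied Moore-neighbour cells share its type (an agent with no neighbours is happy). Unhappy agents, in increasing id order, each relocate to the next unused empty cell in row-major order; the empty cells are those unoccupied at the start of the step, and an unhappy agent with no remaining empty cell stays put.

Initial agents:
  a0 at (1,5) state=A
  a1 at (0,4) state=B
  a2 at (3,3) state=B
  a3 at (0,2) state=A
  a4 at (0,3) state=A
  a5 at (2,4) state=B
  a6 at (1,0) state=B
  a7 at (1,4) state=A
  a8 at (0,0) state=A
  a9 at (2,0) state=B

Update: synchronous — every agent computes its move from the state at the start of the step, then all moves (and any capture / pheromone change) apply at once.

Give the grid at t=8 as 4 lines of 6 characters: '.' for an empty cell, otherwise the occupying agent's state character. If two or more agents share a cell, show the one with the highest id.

t=1: a0@(0,1):A a1@(0,5):B a2@(3,3):B a3@(0,2):A a4@(0,3):A a5@(1,1):B a6@(1,2):B a7@(1,4):A a8@(0,0):A a9@(2,0):B
t=2: a0@(0,1):A a1@(0,4):B a2@(1,0):B a3@(1,3):A a4@(0,3):A a5@(1,5):B a6@(2,1):B a7@(1,4):A a8@(2,2):A a9@(2,0):B
t=3: a0@(0,0):A a1@(0,2):B a2@(1,0):B a3@(1,3):A a4@(0,3):A a5@(1,5):B a6@(2,1):B a7@(1,4):A a8@(2,2):A a9@(2,0):B
t=4: a0@(0,1):A a1@(0,4):B a2@(1,0):B a3@(1,3):A a4@(0,3):A a5@(1,5):B a6@(2,1):B a7@(1,4):A a8@(2,2):A a9@(2,0):B
t=5: a0@(0,0):A a1@(0,2):B a2@(1,0):B a3@(1,3):A a4@(0,3):A a5@(1,5):B a6@(2,1):B a7@(1,4):A a8@(2,2):A a9@(2,0):B
t=6: a0@(0,1):A a1@(0,4):B a2@(1,0):B a3@(1,3):A a4@(0,3):A a5@(1,5):B a6@(2,1):B a7@(1,4):A a8@(2,2):A a9@(2,0):B
t=7: a0@(0,0):A a1@(0,2):B a2@(1,0):B a3@(1,3):A a4@(0,3):A a5@(1,5):B a6@(2,1):B a7@(1,4):A a8@(2,2):A a9@(2,0):B
t=8: a0@(0,1):A a1@(0,4):B a2@(1,0):B a3@(1,3):A a4@(0,3):A a5@(1,5):B a6@(2,1):B a7@(1,4):A a8@(2,2):A a9@(2,0):B

.A.AB.
B..AAB
BBA...
......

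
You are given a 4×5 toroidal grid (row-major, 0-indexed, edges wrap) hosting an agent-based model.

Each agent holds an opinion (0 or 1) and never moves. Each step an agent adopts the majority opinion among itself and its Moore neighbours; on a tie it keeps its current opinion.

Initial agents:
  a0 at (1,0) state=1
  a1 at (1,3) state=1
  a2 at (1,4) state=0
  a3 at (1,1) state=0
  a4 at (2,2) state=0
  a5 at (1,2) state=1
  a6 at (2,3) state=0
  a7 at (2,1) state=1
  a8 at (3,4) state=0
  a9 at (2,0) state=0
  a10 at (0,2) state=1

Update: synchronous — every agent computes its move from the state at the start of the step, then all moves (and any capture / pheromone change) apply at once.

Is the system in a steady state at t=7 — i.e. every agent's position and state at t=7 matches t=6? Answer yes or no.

t=1: a0@(1,0):0 a1@(1,3):1 a2@(1,4):0 a3@(1,1):1 a4@(2,2):0 a5@(1,2):1 a6@(2,3):0 a7@(2,1):1 a8@(3,4):0 a9@(2,0):0 a10@(0,2):1
t=2: a0@(1,0):0 a1@(1,3):1 a2@(1,4):0 a3@(1,1):1 a4@(2,2):1 a5@(1,2):1 a6@(2,3):0 a7@(2,1):1 a8@(3,4):0 a9@(2,0):0 a10@(0,2):1
t=3: (unchanged — steady state)

yes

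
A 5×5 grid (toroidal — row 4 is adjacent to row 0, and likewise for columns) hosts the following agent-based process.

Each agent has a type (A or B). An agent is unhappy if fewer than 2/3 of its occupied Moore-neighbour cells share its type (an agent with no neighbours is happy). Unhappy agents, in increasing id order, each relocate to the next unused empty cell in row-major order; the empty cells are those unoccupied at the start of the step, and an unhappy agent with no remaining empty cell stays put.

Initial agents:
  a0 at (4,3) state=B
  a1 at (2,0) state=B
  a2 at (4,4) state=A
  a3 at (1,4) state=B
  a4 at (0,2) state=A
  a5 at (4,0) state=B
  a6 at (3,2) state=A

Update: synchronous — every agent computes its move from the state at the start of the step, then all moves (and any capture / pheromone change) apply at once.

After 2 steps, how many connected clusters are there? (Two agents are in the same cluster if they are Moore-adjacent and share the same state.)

t=1: a0@(0,0):B a1@(2,0):B a2@(0,1):A a3@(1,4):B a4@(0,3):A a5@(0,4):B a6@(1,0):A
t=2: a0@(0,2):B a1@(1,1):B a2@(1,2):A a3@(1,3):B a4@(2,1):A a5@(2,2):B a6@(2,3):A

2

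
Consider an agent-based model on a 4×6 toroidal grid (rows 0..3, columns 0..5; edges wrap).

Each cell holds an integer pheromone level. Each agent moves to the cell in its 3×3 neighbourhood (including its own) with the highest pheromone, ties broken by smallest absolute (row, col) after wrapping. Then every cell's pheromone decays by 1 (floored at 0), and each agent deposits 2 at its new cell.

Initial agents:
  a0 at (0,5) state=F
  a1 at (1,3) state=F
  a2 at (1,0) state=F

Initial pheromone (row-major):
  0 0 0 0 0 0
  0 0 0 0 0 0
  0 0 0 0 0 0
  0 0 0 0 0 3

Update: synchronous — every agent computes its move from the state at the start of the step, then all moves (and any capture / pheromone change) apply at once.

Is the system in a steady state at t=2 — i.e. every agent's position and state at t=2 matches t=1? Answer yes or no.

no

t=1: a0@(3,5) a1@(0,2) a2@(0,0) | pheromone: 2 0 2 0 0 0 / 0 0 0 0 0 0 / 0 0 0 0 0 0 / 0 0 0 0 0 4
t=2: a0@(3,5) a1@(0,2) a2@(3,5) | pheromone: 1 0 3 0 0 0 / 0 0 0 0 0 0 / 0 0 0 0 0 0 / 0 0 0 0 0 7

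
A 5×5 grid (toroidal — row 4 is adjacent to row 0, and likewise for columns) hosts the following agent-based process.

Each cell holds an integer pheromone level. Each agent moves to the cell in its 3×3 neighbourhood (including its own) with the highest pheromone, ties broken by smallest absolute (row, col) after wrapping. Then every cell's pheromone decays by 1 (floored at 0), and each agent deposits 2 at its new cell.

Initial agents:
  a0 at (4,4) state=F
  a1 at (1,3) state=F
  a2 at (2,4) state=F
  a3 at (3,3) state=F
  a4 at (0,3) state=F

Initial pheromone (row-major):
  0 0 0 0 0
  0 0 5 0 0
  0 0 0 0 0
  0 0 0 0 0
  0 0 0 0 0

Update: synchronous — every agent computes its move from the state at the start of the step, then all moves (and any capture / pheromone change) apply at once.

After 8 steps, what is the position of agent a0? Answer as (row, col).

t=1: a0@(0,0) a1@(1,2) a2@(1,0) a3@(2,2) a4@(1,2) | pheromone: 2 0 0 0 0 / 2 0 8 0 0 / 0 0 2 0 0 / 0 0 0 0 0 / 0 0 0 0 0
t=2: a0@(0,0) a1@(1,2) a2@(0,0) a3@(1,2) a4@(1,2) | pheromone: 5 0 0 0 0 / 1 0 13 0 0 / 0 0 1 0 0 / 0 0 0 0 0 / 0 0 0 0 0
t=3: a0@(0,0) a1@(1,2) a2@(0,0) a3@(1,2) a4@(1,2) | pheromone: 8 0 0 0 0 / 0 0 18 0 0 / 0 0 0 0 0 / 0 0 0 0 0 / 0 0 0 0 0
t=4: a0@(0,0) a1@(1,2) a2@(0,0) a3@(1,2) a4@(1,2) | pheromone: 11 0 0 0 0 / 0 0 23 0 0 / 0 0 0 0 0 / 0 0 0 0 0 / 0 0 0 0 0
t=5: a0@(0,0) a1@(1,2) a2@(0,0) a3@(1,2) a4@(1,2) | pheromone: 14 0 0 0 0 / 0 0 28 0 0 / 0 0 0 0 0 / 0 0 0 0 0 / 0 0 0 0 0
t=6: a0@(0,0) a1@(1,2) a2@(0,0) a3@(1,2) a4@(1,2) | pheromone: 17 0 0 0 0 / 0 0 33 0 0 / 0 0 0 0 0 / 0 0 0 0 0 / 0 0 0 0 0
t=7: a0@(0,0) a1@(1,2) a2@(0,0) a3@(1,2) a4@(1,2) | pheromone: 20 0 0 0 0 / 0 0 38 0 0 / 0 0 0 0 0 / 0 0 0 0 0 / 0 0 0 0 0
t=8: a0@(0,0) a1@(1,2) a2@(0,0) a3@(1,2) a4@(1,2) | pheromone: 23 0 0 0 0 / 0 0 43 0 0 / 0 0 0 0 0 / 0 0 0 0 0 / 0 0 0 0 0

(0, 0)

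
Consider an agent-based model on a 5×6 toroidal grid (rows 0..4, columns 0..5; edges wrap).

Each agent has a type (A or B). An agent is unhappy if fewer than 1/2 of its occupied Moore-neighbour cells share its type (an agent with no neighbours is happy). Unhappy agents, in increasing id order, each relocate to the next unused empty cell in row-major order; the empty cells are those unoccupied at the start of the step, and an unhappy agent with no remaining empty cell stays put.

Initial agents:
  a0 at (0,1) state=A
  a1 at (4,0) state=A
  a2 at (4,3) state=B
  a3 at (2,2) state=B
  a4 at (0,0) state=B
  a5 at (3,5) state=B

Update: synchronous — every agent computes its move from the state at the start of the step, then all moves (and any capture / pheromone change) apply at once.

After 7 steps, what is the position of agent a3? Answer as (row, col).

(2, 2)

t=1: a0@(0,1):A a1@(0,2):A a2@(4,3):B a3@(2,2):B a4@(0,3):B a5@(0,4):B
t=2: a0@(0,1):A a1@(0,0):A a2@(4,3):B a3@(2,2):B a4@(0,3):B a5@(0,4):B
t=3: (unchanged — steady state)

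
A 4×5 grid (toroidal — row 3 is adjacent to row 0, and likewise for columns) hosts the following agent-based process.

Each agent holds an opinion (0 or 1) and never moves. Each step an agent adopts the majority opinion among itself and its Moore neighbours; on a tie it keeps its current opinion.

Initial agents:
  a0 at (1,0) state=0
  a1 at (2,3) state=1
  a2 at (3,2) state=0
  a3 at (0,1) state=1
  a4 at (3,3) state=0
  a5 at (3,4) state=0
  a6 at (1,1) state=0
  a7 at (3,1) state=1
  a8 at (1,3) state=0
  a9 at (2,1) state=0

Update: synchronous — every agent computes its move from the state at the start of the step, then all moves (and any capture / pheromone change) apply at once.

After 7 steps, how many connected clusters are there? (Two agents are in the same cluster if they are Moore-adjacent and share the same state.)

t=1: a0@(1,0):0 a1@(2,3):0 a2@(3,2):0 a3@(0,1):0 a4@(3,3):0 a5@(3,4):0 a6@(1,1):0 a7@(3,1):1 a8@(1,3):0 a9@(2,1):0
t=2: a0@(1,0):0 a1@(2,3):0 a2@(3,2):0 a3@(0,1):0 a4@(3,3):0 a5@(3,4):0 a6@(1,1):0 a7@(3,1):0 a8@(1,3):0 a9@(2,1):0
t=3: (unchanged — steady state)

1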